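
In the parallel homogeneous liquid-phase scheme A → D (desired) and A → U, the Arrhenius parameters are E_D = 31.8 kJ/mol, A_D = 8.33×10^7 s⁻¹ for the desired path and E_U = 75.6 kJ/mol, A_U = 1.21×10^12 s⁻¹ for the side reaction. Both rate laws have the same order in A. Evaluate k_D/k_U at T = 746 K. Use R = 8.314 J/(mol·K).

0.0803

Since both paths have the same order in A, the concentration cancels and S_{D/U} = k_D/k_U = (A_D/A_U)·exp[(E_U−E_D)/(RT)].
(E_U−E_D)/(RT) = (75.6−31.8)×10³/(8.314×746) = 43800/6202 = 7.062.
k_D/k_U = (8.33×10^7/1.21×10^12)·exp(7.062) = 6.884×10^-5 × 1167 = 0.0803.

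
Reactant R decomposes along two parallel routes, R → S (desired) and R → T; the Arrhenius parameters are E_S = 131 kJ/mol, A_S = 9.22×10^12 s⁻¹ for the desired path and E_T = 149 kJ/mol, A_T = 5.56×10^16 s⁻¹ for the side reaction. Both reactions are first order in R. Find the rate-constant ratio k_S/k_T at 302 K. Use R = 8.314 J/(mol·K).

0.215

Since both paths have the same order in R, the concentration cancels and S_{S/T} = k_S/k_T = (A_S/A_T)·exp[(E_T−E_S)/(RT)].
(E_T−E_S)/(RT) = (149−131)×10³/(8.314×302) = 18000/2511 = 7.169.
k_S/k_T = (9.22×10^12/5.56×10^16)·exp(7.169) = 1.658×10^-4 × 1298 = 0.215.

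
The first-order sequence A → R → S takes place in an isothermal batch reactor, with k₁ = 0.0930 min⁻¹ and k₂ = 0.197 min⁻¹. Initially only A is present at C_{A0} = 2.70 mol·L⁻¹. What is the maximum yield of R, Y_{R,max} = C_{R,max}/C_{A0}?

0.241

For a first-order series the maximum intermediate yield is C_{R,max}/C_{A0} = (k₁/k₂)^[k₂/(k₂−k₁)].
= (0.0930/0.197)^(0.197/(0.197−0.0930)) = (0.4721)^(1.894) = 0.2413.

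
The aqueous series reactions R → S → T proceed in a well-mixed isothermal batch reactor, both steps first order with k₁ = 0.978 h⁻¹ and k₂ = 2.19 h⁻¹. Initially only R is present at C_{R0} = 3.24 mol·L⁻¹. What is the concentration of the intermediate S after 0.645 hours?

0.755 mol·L⁻¹

Solving the coupled first-order balances gives C_S(t) = [k₁/(k₂−k₁)]·C_{R0}·(e^(−k₁t) − e^(−k₂t)).
e^(−k₁t) = e^(−0.978×0.645) = e^(−0.6308) = 0.5322; e^(−k₂t) = e^(−1.413) = 0.2435.
C_S = 0.978×3.24/(2.19−0.978) × (0.5322−0.2435) = 2.614×0.2886 = 0.7546 mol·L⁻¹.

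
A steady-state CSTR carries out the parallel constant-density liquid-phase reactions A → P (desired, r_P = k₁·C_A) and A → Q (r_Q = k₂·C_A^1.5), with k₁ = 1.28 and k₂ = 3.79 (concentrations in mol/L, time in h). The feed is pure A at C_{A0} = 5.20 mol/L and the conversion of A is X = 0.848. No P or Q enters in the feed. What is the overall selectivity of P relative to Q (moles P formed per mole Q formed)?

0.380

Exit C_A = C_{A0}(1−X) = 5.20×0.152 = 0.7904 mol/L.
A CSTR operates uniformly at the exit composition, giving r_P = 1.012 and r_Q = 2.663 (each k·C_A^n at C_A = 0.7904).
Overall selectivity = C_P/C_Q = r_Pτ/(r_Qτ) = r_P/r_Q = 0.380.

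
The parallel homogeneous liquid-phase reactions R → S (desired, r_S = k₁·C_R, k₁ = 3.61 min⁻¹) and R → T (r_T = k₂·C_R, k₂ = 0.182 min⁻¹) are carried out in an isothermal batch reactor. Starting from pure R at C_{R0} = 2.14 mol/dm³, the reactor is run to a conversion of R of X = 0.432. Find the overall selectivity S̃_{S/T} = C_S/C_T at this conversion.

19.8

C_R = C_{R0}(1−X) = 1.216 mol/dm³.
Both paths are first order in R, so the instantaneous fraction to S is constant: dC_S/d(−C_R) = k₁/(k₁+k₂) = 0.9520.
C_S = 0.9520·(C_{R0}−C_R) = 0.9520×0.9245 = 0.880 mol/dm³.
C_T = (C_{R0}−C_R)−C_S = 0.04437 mol/dm³; S̃_{S/T} = 0.8801/0.04437 = 19.8.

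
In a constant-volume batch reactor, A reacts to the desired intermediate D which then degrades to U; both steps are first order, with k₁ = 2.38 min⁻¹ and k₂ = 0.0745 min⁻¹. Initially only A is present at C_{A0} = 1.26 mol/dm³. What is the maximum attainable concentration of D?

1.13 mol/dm³

For a first-order series the maximum intermediate yield is C_{D,max}/C_{A0} = (k₁/k₂)^[k₂/(k₂−k₁)].
= (2.38/0.0745)^(0.0745/(0.0745−2.38)) = (31.95)^(-0.03231) = 0.8941.
C_{D,max} = 0.8941×1.26 = 1.13 mol/dm³.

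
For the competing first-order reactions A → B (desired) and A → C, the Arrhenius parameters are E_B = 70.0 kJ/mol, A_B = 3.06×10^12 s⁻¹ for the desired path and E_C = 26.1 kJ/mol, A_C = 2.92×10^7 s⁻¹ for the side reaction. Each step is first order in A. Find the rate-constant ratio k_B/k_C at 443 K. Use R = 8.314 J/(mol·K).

0.698

k_B/k_C = (A_B/A_C)·exp[−(E_B−E_C)/(RT)] = (A_B/A_C)·exp[(E_C−E_B)/(RT)].
(E_C−E_B)/(RT) = (26.1−70.0)×10³/(8.314×443) = -43900/3683 = -11.92.
k_B/k_C = (3.06×10^12/2.92×10^7)·exp(-11.92) = 1.048×10^5 × 6.661×10^-6 = 0.698.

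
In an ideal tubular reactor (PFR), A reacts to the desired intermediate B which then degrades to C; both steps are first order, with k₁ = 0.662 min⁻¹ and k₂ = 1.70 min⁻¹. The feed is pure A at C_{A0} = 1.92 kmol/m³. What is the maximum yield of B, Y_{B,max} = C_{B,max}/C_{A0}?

0.213

At the optimum, C_{B,max}/C_{A0} = (k₁/k₂)^[k₂/(k₂−k₁)].
= (0.662/1.70)^(1.70/(1.70−0.662)) = (0.3894)^(1.638) = 0.2134.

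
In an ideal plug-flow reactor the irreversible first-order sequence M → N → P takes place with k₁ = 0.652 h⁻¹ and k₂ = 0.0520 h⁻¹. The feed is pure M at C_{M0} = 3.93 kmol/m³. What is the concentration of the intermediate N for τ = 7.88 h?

2.81 kmol/m³

For first-order series with pure M initially, C_N(τ) = k₁C_{M0}/(k₂−k₁)·(e^(−k₁τ) − e^(−k₂τ)).
e^(−k₁τ) = e^(−0.652×7.88) = e^(−5.138) = 0.005871; e^(−k₂τ) = e^(−0.4098) = 0.6638.
C_N = 0.652×3.93/(0.0520−0.652) × (0.005871−0.6638) = (-4.271)×(-0.6579) = 2.810 kmol/m³.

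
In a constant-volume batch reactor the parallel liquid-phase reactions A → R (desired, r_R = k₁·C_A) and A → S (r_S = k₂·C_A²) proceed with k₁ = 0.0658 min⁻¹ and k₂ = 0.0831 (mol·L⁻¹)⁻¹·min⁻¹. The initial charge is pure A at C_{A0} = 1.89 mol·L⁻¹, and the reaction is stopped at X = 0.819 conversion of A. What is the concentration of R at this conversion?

0.682 mol·L⁻¹

C_A = C_{A0}(1−X) = 0.3421 mol·L⁻¹.
Along a PFR/batch, dC_R/dC_A = −r_R/(r_R+r_S) = −k₁/(k₁+k₂·C_A).
Integrating from C_{A0} to C_A: C_R = (0.0658/0.0831)·ln[(0.0658+0.0831·1.89)/(0.0658+0.0831·0.342)] = 0.7918·ln(0.2229/0.09423) = 0.6816 mol·L⁻¹.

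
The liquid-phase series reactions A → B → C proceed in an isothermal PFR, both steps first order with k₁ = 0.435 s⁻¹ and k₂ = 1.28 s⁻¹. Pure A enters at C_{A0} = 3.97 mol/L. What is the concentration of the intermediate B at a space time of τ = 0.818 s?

0.715 mol/L

Solving the coupled first-order balances gives C_B(τ) = [k₁/(k₂−k₁)]·C_{A0}·(e^(−k₁τ) − e^(−k₂τ)).
e^(−k₁τ) = e^(−0.435×0.818) = e^(−0.3558) = 0.7006; e^(−k₂τ) = e^(−1.047) = 0.3510.
C_B = 0.435×3.97/(1.28−0.435) × (0.7006−0.3510) = 2.044×0.3496 = 0.7145 mol/L.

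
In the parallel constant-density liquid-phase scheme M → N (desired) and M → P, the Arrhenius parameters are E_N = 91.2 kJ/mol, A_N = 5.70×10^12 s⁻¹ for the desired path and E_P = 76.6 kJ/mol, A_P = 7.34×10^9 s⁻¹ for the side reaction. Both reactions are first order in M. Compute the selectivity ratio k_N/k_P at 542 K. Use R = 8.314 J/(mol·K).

k_N/k_P = (A_N/A_P)·exp[−(E_N−E_P)/(RT)] = (A_N/A_P)·exp[(E_P−E_N)/(RT)].
(E_P−E_N)/(RT) = (76.6−91.2)×10³/(8.314×542) = -14600/4506 = -3.240.
k_N/k_P = (5.70×10^12/7.34×10^9)·exp(-3.240) = 776.6 × 0.03916 = 30.4.
Since E_N > E_P, raising the temperature improves selectivity toward N.

30.4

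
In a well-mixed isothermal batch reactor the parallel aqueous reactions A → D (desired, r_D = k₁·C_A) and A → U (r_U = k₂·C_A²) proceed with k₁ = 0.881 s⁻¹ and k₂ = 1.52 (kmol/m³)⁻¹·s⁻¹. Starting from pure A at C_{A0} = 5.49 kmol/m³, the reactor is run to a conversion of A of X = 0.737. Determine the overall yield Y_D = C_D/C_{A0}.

0.116

C_A = C_{A0}(1−X) = 1.444 kmol/m³.
Along a PFR/batch, dC_D/dC_A = −r_D/(r_D+r_U) = −k₁/(k₁+k₂·C_A).
Integrating from C_{A0} to C_A: C_D = (0.881/1.52)·ln[(0.881+1.52·5.49)/(0.881+1.52·1.44)] = 0.5796·ln(9.226/3.076) = 0.6367 kmol/m³.
Y_D = C_D/C_{A0} = 0.6367/5.49 = 0.116.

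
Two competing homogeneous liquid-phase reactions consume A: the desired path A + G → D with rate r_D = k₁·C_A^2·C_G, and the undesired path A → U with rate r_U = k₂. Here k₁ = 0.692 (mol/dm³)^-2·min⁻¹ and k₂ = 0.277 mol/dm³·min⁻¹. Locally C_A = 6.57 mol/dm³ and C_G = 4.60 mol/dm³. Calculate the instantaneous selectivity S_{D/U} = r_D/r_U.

496

S_{D/U} = r_D/r_U = (k₁·C_A^2·C_G)/(k₂) = (k₁/k₂)·C_A^2·C_G.
= (0.692×6.570^2×4.600) / (0.277) = 137.4/0.2770 = 496.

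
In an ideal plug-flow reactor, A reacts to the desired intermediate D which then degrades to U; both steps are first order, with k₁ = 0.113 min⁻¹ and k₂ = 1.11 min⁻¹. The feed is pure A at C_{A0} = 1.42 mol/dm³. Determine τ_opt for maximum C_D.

2.29 min

Setting dC_D/dτ = 0 gives τ_opt = ln(k₂/k₁)/(k₂−k₁).
= ln(1.11/0.113)/(1.11−0.113) = ln(9.823)/0.9970 = 2.285/0.9970 = 2.29 min.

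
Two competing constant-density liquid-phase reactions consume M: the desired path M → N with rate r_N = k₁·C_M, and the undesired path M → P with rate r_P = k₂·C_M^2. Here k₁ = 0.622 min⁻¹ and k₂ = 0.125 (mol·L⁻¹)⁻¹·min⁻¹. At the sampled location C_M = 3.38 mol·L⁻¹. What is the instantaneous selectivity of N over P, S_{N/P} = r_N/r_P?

S_{N/P} = r_N/r_P = (k₁·C_M)/(k₂·C_M^2) = (k₁/k₂)·C_M⁻¹.
= (0.622×3.380) / (0.125×3.380^2) = 2.102/1.428 = 1.47.
The undesired path is higher order in M, so low C_M (CSTR or dilute feed) favours N.

1.47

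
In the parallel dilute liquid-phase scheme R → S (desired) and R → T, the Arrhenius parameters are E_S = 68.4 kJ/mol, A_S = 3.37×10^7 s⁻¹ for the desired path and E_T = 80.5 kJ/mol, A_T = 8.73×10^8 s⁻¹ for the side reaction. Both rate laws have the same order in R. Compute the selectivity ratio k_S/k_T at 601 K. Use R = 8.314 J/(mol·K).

With equal orders, S_{S/T} = k_S/k_T = (A_S/A_T)·exp[(E_T−E_S)/(RT)].
(E_T−E_S)/(RT) = (80.5−68.4)×10³/(8.314×601) = 12100/4997 = 2.422.
k_S/k_T = (3.37×10^7/8.73×10^8)·exp(2.422) = 0.03860 × 11.26 = 0.435.

0.435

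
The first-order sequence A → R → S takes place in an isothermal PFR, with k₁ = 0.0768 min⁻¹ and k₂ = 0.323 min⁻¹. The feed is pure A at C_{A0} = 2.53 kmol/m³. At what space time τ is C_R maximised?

The intermediate peaks when r₁ = r₂, i.e. k₁e^(−k₁τ) = k₂e^(−k₂τ), giving τ_opt = ln(k₂/k₁)/(k₂−k₁).
= ln(0.323/0.0768)/(0.323−0.0768) = ln(4.206)/0.2462 = 1.436/0.2462 = 5.83 min.

5.83 min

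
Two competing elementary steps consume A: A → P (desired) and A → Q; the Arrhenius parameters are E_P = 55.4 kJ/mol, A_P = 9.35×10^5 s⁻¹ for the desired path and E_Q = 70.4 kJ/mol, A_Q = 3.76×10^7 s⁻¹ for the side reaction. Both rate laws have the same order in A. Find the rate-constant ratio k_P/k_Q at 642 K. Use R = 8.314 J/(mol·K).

k_P/k_Q = (A_P/A_Q)·exp[−(E_P−E_Q)/(RT)] = (A_P/A_Q)·exp[(E_Q−E_P)/(RT)].
(E_Q−E_P)/(RT) = (70.4−55.4)×10³/(8.314×642) = 15000/5338 = 2.810.
k_P/k_Q = (9.35×10^5/3.76×10^7)·exp(2.810) = 0.02487 × 16.61 = 0.413.
Since E_P < E_Q, lowering the temperature improves selectivity toward P.

0.413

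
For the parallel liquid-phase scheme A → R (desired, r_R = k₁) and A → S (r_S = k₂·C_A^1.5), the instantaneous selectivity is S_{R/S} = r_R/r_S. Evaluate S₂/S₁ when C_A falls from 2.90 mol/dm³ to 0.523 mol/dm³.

S_{R/S} = (k₁/k₂)·C_A^-1.5, so S₂/S₁ = (C_{A,2}/C_{A,1})^-1.5.
= (0.523/2.90)^(-1.5) = (0.1803)^(-1.5) = 13.1.
Selectivity toward R rises as C_A falls — low-concentration operation is favoured.

13.1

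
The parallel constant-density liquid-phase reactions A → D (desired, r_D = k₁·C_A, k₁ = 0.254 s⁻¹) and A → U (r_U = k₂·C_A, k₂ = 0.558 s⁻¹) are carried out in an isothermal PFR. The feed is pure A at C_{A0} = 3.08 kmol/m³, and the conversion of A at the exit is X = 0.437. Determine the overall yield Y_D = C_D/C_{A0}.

0.137

C_A = C_{A0}(1−X) = 1.734 kmol/m³.
Both paths are first order in A, so the instantaneous fraction to D is constant: dC_D/d(−C_A) = k₁/(k₁+k₂) = 0.3128.
C_D = 0.3128·(C_{A0}−C_A) = 0.3128×1.346 = 0.421 kmol/m³.
Y_D = C_D/C_{A0} = 0.4210/3.08 = 0.137.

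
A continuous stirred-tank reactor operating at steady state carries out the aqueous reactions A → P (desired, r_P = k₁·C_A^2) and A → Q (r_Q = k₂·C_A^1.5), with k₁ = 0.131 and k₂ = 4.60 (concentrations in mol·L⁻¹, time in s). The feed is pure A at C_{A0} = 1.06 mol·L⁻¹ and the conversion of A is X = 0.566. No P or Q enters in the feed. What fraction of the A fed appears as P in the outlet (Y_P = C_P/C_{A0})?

0.0107

Exit C_A = C_{A0}(1−X) = 1.06×0.434 = 0.4600 mol·L⁻¹.
A CSTR operates uniformly at the exit composition, giving r_P = 0.02772 and r_Q = 1.435 (each k·C_A^n at C_A = 0.4600).
Fraction of consumed A going to P: r_P/(r_P+r_Q) = 0.01895.
C_P = 0.01895·C_{A0}·X = 0.01895×1.06×0.566 = 0.0114 mol·L⁻¹; Y_P = C_P/C_{A0} = 0.0107.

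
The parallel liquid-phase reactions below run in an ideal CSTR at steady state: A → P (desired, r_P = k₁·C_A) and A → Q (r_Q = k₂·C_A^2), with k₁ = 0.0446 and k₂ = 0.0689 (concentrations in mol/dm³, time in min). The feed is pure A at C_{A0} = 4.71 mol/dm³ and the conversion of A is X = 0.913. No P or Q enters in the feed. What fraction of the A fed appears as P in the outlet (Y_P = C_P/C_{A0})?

0.559

Exit C_A = C_{A0}(1−X) = 4.71×0.0870 = 0.4098 mol/dm³.
A CSTR operates uniformly at the exit composition, giving r_P = 0.01828 and r_Q = 0.01157 (each k·C_A^n at C_A = 0.4098).
Fraction of consumed A going to P: r_P/(r_P+r_Q) = 0.6124.
C_P = 0.6124·C_{A0}·X = 0.6124×4.71×0.913 = 2.63 mol/dm³; Y_P = C_P/C_{A0} = 0.559.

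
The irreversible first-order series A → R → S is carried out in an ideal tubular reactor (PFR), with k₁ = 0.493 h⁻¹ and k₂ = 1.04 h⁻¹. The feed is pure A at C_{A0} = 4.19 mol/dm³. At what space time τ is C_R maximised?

For first-order series the maximum of C_R occurs at τ_opt = ln(k₂/k₁)/(k₂−k₁).
= ln(1.04/0.493)/(1.04−0.493) = ln(2.110)/0.5470 = 0.7465/0.5470 = 1.36 h.

1.36 h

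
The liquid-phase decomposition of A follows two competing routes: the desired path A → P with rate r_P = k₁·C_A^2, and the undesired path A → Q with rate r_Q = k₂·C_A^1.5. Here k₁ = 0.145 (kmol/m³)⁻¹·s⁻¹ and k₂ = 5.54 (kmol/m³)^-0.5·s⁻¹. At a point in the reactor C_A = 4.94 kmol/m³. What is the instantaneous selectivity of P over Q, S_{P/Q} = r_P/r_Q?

S_{P/Q} = r_P/r_Q = (k₁·C_A^2)/(k₂·C_A^1.5) = (k₁/k₂)·C_A^0.5.
= (0.145×4.940^2) / (5.54×4.940^1.5) = 3.539/60.83 = 0.0582.
Since the desired path is higher order in A, keeping C_A high (PFR or concentrated feed) favours P.

0.0582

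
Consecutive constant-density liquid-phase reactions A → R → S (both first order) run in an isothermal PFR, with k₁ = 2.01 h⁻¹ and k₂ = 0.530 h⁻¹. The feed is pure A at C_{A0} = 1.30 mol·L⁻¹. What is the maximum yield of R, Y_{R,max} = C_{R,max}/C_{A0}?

For a first-order series the maximum intermediate yield is C_{R,max}/C_{A0} = (k₁/k₂)^[k₂/(k₂−k₁)].
= (2.01/0.530)^(0.530/(0.530−2.01)) = (3.792)^(-0.3581) = 0.6204.

0.620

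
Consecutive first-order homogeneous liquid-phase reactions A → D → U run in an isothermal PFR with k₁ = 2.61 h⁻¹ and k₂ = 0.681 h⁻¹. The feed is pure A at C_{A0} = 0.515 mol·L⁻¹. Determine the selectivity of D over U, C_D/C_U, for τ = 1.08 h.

1.52

For first-order series with pure A initially, C_D(τ) = k₁C_{A0}/(k₂−k₁)·(e^(−k₁τ) − e^(−k₂τ)).
e^(−k₁τ) = e^(−2.61×1.08) = e^(−2.819) = 0.05968; e^(−k₂τ) = e^(−0.7355) = 0.4793.
C_D = 2.61×0.515/(0.681−2.61) × (0.05968−0.4793) = (-0.6968)×(-0.4196) = 0.2924 mol·L⁻¹.
C_A = C_{A0}e^(−k₁τ) = 0.03073 mol·L⁻¹, so C_U = C_{A0}−C_A−C_D = 0.1919 mol·L⁻¹; C_D/C_U = 1.52.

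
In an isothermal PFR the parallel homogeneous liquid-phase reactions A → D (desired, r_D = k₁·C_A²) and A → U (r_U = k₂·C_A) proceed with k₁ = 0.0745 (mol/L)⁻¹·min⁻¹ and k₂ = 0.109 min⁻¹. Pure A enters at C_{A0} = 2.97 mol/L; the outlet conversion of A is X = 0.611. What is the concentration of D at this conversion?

C_A = C_{A0}(1−X) = 1.155 mol/L.
Along a PFR/batch, dC_U/dC_A = −r_U/(r_D+r_U) = −k₂/(k₂+k₁·C_A).
Integrating from C_{A0} to C_A: C_U = (0.109/0.0745)·ln[(0.109+0.0745·2.97)/(0.109+0.0745·1.16)] = 1.463·ln(0.3303/0.1951) = 0.7704 mol/L.
Then C_D = (C_{A0}−C_A) − C_U = 1.815 − 0.7704 = 1.044 mol/L.

1.04 mol/L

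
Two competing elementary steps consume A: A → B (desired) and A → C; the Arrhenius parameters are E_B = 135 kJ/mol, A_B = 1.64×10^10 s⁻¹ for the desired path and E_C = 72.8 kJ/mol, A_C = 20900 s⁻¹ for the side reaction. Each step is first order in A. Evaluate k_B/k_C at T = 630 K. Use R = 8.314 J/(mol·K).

5.46

Since both paths have the same order in A, the concentration cancels and S_{B/C} = k_B/k_C = (A_B/A_C)·exp[(E_C−E_B)/(RT)].
(E_C−E_B)/(RT) = (72.8−135)×10³/(8.314×630) = -62200/5238 = -11.88.
k_B/k_C = (1.64×10^10/20900)·exp(-11.88) = 7.847×10^5 × 6.961×10^-6 = 5.46.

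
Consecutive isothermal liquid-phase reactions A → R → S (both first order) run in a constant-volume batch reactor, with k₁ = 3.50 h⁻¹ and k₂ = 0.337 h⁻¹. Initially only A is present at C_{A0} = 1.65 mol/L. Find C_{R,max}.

Evaluating C_R at t_opt = ln(k₂/k₁)/(k₂−k₁) gives C_{R,max}/C_{A0} = (k₁/k₂)^[k₂/(k₂−k₁)].
= (3.50/0.337)^(0.337/(0.337−3.50)) = (10.39)^(-0.1065) = 0.7793.
C_{R,max} = 0.7793×1.65 = 1.29 mol/L.

1.29 mol/L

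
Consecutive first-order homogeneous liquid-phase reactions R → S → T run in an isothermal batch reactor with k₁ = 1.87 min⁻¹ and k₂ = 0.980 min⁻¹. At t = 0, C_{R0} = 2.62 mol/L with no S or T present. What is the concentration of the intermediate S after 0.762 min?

1.28 mol/L

For first-order series with pure R initially, C_S(t) = k₁C_{R0}/(k₂−k₁)·(e^(−k₁t) − e^(−k₂t)).
e^(−k₁t) = e^(−1.87×0.762) = e^(−1.425) = 0.2405; e^(−k₂t) = e^(−0.7468) = 0.4739.
C_S = 1.87×2.62/(0.980−1.87) × (0.2405−0.4739) = (-5.505)×(-0.2334) = 1.285 mol/L.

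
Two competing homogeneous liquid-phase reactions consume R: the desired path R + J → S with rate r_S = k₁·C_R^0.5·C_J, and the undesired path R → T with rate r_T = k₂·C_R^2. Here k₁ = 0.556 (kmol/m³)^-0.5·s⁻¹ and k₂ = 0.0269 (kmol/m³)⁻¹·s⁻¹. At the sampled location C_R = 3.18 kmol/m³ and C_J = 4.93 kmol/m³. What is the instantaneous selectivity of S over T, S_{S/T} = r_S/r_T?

18.0

S_{S/T} = r_S/r_T = (k₁·C_R^0.5·C_J)/(k₂·C_R^2) = (k₁/k₂)·C_R^-1.5·C_J.
= (0.556×3.180^0.5×4.930) / (0.0269×3.180^2) = 4.888/0.2720 = 18.0.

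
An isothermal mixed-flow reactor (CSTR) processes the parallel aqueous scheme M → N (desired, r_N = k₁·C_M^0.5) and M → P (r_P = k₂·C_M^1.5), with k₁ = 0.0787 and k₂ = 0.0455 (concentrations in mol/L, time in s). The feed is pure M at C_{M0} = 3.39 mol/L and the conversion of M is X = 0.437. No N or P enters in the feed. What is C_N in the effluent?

0.704 mol/L

Exit C_M = C_{M0}(1−X) = 3.39×0.563 = 1.909 mol/L.
In a CSTR the entire volume is at exit conditions, so r_N = 0.0787×1.909^0.5 = 0.1087 and r_P = 0.0455×1.909^1.5 = 0.1200.
Fraction of consumed M going to N: r_N/(r_N+r_P) = 0.4754.
C_N = 0.4754·C_{M0}·X = 0.4754×3.39×0.437 = 0.704 mol/L.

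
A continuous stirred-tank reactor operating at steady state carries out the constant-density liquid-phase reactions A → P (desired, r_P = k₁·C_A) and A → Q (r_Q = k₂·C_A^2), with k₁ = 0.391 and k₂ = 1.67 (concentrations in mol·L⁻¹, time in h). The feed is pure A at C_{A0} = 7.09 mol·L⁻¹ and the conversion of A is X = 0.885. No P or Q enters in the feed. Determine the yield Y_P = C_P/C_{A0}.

0.197

Exit C_A = C_{A0}(1−X) = 7.09×0.115 = 0.8153 mol·L⁻¹.
In a CSTR the entire volume is at exit conditions, so r_P = 0.391×0.8153 = 0.3188 and r_Q = 1.67×0.8153^2 = 1.110.
Fraction of consumed A going to P: r_P/(r_P+r_Q) = 0.2231.
C_P = 0.2231·C_{A0}·X = 0.2231×7.09×0.885 = 1.40 mol·L⁻¹; Y_P = C_P/C_{A0} = 0.197.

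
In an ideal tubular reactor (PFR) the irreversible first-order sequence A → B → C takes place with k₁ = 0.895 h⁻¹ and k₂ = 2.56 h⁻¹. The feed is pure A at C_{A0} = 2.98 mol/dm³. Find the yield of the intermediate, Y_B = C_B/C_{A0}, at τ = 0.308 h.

Solving the coupled first-order balances gives C_B(τ) = [k₁/(k₂−k₁)]·C_{A0}·(e^(−k₁τ) − e^(−k₂τ)).
e^(−k₁τ) = e^(−0.895×0.308) = e^(−0.2757) = 0.7591; e^(−k₂τ) = e^(−0.7885) = 0.4545.
C_B = 0.895×2.98/(2.56−0.895) × (0.7591−0.4545) = 1.602×0.3045 = 0.4878 mol/dm³.
Y_B = C_B/C_{A0} = 0.4878/2.98 = 0.164.

0.164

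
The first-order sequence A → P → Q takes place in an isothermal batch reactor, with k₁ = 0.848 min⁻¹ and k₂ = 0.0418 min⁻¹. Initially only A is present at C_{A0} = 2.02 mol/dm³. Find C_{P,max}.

For a first-order series the maximum intermediate yield is C_{P,max}/C_{A0} = (k₁/k₂)^[k₂/(k₂−k₁)].
= (0.848/0.0418)^(0.0418/(0.0418−0.848)) = (20.29)^(-0.05185) = 0.8555.
C_{P,max} = 0.8555×2.02 = 1.73 mol/dm³.

1.73 mol/dm³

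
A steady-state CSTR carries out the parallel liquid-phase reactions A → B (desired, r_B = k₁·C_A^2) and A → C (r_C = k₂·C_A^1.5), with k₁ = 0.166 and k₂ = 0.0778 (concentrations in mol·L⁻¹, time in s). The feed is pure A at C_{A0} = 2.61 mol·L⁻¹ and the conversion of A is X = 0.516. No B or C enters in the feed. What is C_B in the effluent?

0.950 mol·L⁻¹

Exit C_A = C_{A0}(1−X) = 2.61×0.484 = 1.263 mol·L⁻¹.
In a CSTR the entire volume is at exit conditions, so r_B = 0.166×1.263^2 = 0.2649 and r_C = 0.0778×1.263^1.5 = 0.1105.
Fraction of consumed A going to B: r_B/(r_B+r_C) = 0.7057.
C_B = 0.7057·C_{A0}·X = 0.7057×2.61×0.516 = 0.950 mol·L⁻¹.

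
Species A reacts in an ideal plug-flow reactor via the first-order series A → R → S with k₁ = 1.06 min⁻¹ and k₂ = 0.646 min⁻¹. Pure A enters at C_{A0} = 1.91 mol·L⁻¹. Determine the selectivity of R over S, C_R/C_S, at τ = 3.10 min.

0.351

The intermediate concentration in a first-order A→B→C sequence is C_R = k₁C_{A0}(e^(−k₁τ) − e^(−k₂τ))/(k₂−k₁).
e^(−k₁τ) = e^(−1.06×3.10) = e^(−3.286) = 0.03740; e^(−k₂τ) = e^(−2.003) = 0.1350.
C_R = 1.06×1.91/(0.646−1.06) × (0.03740−0.1350) = (-4.890)×(-0.09758) = 0.4772 mol·L⁻¹.
C_A = C_{A0}e^(−k₁τ) = 0.07144 mol·L⁻¹, so C_S = C_{A0}−C_A−C_R = 1.361 mol·L⁻¹; C_R/C_S = 0.351.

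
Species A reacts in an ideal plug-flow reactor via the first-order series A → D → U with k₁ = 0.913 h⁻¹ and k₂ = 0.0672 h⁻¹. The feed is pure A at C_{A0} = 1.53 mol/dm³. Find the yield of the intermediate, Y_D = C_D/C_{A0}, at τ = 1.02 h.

0.583

The intermediate concentration in a first-order A→B→C sequence is C_D = k₁C_{A0}(e^(−k₁τ) − e^(−k₂τ))/(k₂−k₁).
e^(−k₁τ) = e^(−0.913×1.02) = e^(−0.9313) = 0.3941; e^(−k₂τ) = e^(−0.06854) = 0.9338.
C_D = 0.913×1.53/(0.0672−0.913) × (0.3941−0.9338) = (-1.652)×(-0.5397) = 0.8913 mol/dm³.
Y_D = C_D/C_{A0} = 0.8913/1.53 = 0.583.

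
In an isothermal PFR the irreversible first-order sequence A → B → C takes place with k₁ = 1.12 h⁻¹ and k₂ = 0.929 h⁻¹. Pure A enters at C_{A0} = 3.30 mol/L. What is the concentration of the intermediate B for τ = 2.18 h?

The intermediate concentration in a first-order A→B→C sequence is C_B = k₁C_{A0}(e^(−k₁τ) − e^(−k₂τ))/(k₂−k₁).
e^(−k₁τ) = e^(−1.12×2.18) = e^(−2.442) = 0.08702; e^(−k₂τ) = e^(−2.025) = 0.1320.
C_B = 1.12×3.30/(0.929−1.12) × (0.08702−0.1320) = (-19.35)×(-0.04494) = 0.8697 mol/L.

0.870 mol/L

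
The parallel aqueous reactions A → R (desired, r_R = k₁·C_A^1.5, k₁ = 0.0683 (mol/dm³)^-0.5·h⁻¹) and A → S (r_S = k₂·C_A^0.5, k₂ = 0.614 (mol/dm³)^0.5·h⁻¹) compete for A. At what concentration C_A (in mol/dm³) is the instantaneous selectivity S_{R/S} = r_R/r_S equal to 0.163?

1.47 mol/dm³

S_{R/S} = (k₁/k₂)·C_A ⇒ C_A = S·k₂/k₁.
= 0.163×0.614/0.0683 = 1.47 mol/dm³.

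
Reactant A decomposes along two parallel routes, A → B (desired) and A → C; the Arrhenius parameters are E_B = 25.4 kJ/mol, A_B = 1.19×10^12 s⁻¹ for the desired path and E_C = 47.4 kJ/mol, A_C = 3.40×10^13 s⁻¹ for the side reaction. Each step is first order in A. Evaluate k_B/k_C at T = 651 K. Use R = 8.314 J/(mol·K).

2.04

Since both paths have the same order in A, the concentration cancels and S_{B/C} = k_B/k_C = (A_B/A_C)·exp[(E_C−E_B)/(RT)].
(E_C−E_B)/(RT) = (47.4−25.4)×10³/(8.314×651) = 22000/5412 = 4.065.
k_B/k_C = (1.19×10^12/3.40×10^13)·exp(4.065) = 0.03500 × 58.25 = 2.04.
Since E_B < E_C, lowering the temperature improves selectivity toward B.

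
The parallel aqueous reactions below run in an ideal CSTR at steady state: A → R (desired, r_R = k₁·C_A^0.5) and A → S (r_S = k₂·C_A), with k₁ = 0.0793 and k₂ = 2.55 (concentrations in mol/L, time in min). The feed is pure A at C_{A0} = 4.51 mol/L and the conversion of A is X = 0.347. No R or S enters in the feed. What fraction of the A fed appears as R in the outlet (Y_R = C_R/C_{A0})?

Exit C_A = C_{A0}(1−X) = 4.51×0.653 = 2.945 mol/L.
In a CSTR the entire volume is at exit conditions, so r_R = 0.0793×2.945^0.5 = 0.1361 and r_S = 2.55×2.945 = 7.510.
Fraction of consumed A going to R: r_R/(r_R+r_S) = 0.01780.
C_R = 0.01780·C_{A0}·X = 0.01780×4.51×0.347 = 0.0279 mol/L; Y_R = C_R/C_{A0} = 0.00618.

0.00618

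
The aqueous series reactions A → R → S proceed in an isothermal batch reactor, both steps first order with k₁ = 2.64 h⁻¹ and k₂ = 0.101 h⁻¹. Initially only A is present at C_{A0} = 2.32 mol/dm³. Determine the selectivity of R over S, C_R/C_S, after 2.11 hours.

The intermediate concentration in a first-order A→B→C sequence is C_R = k₁C_{A0}(e^(−k₁t) − e^(−k₂t))/(k₂−k₁).
e^(−k₁t) = e^(−2.64×2.11) = e^(−5.570) = 0.003809; e^(−k₂t) = e^(−0.2131) = 0.8081.
C_R = 2.64×2.32/(0.101−2.64) × (0.003809−0.8081) = (-2.412)×(-0.8043) = 1.940 mol/dm³.
C_A = C_{A0}e^(−k₁t) = 0.008837 mol/dm³, so C_S = C_{A0}−C_A−C_R = 0.3711 mol/dm³; C_R/C_S = 5.23.

5.23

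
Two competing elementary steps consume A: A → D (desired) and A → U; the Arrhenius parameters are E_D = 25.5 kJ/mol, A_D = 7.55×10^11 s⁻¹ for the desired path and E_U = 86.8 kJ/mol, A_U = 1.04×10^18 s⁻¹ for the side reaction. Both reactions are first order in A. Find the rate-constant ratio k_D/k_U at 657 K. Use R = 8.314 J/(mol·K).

With equal orders, S_{D/U} = k_D/k_U = (A_D/A_U)·exp[(E_U−E_D)/(RT)].
(E_U−E_D)/(RT) = (86.8−25.5)×10³/(8.314×657) = 61300/5462 = 11.22.
k_D/k_U = (7.55×10^11/1.04×10^18)·exp(11.22) = 7.260×10^-7 × 74786 = 0.0543.

0.0543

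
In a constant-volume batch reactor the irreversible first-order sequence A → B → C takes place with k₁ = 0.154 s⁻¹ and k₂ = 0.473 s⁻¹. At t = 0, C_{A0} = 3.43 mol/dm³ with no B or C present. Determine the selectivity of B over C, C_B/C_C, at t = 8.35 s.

The intermediate concentration in a first-order A→B→C sequence is C_B = k₁C_{A0}(e^(−k₁t) − e^(−k₂t))/(k₂−k₁).
e^(−k₁t) = e^(−0.154×8.35) = e^(−1.286) = 0.2764; e^(−k₂t) = e^(−3.950) = 0.01926.
C_B = 0.154×3.43/(0.473−0.154) × (0.2764−0.01926) = 1.656×0.2571 = 0.4258 mol/dm³.
C_A = C_{A0}e^(−k₁t) = 0.9481 mol/dm³, so C_C = C_{A0}−C_A−C_B = 2.056 mol/dm³; C_B/C_C = 0.207.

0.207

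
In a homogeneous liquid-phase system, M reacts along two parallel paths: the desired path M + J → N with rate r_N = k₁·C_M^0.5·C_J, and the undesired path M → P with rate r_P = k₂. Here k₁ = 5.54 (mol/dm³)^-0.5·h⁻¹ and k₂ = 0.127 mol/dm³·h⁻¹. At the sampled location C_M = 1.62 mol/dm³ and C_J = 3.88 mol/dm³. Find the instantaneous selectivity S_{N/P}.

S_{N/P} = r_N/r_P = (k₁·C_M^0.5·C_J)/(k₂) = (k₁/k₂)·C_M^0.5·C_J.
= (5.54×1.620^0.5×3.880) / (0.127) = 27.36/0.1270 = 215.
Since the desired path is higher order in M, keeping C_M high (PFR or concentrated feed) favours N.

215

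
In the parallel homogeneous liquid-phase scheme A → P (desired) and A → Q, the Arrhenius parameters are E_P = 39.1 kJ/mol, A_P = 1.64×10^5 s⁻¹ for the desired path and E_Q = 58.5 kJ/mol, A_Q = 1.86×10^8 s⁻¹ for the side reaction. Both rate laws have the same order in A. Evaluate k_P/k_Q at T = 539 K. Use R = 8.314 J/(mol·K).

With equal orders, S_{P/Q} = k_P/k_Q = (A_P/A_Q)·exp[(E_Q−E_P)/(RT)].
(E_Q−E_P)/(RT) = (58.5−39.1)×10³/(8.314×539) = 19400/4481 = 4.329.
k_P/k_Q = (1.64×10^5/1.86×10^8)·exp(4.329) = 8.817×10^-4 × 75.88 = 0.0669.
Since E_P < E_Q, lowering the temperature improves selectivity toward P.

0.0669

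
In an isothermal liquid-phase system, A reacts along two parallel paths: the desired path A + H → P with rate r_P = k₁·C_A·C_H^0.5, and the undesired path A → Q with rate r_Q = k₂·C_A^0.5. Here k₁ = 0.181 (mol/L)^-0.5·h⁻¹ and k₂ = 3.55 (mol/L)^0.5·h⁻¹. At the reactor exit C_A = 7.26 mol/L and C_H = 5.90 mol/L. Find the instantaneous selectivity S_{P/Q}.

S_{P/Q} = r_P/r_Q = (k₁·C_A·C_H^0.5)/(k₂·C_A^0.5) = (k₁/k₂)·C_A^0.5·C_H^0.5.
= (0.181×7.260×5.900^0.5) / (3.55×7.260^0.5) = 3.192/9.565 = 0.334.

0.334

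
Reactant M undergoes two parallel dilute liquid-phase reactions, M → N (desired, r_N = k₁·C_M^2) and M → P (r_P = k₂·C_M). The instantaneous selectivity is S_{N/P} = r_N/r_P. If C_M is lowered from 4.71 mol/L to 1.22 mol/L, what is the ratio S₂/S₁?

0.259

S_{N/P} = (k₁/k₂)·C_M, so S₂/S₁ = (C_{M,2}/C_{M,1}).
= 1.22/4.71 = 0.259.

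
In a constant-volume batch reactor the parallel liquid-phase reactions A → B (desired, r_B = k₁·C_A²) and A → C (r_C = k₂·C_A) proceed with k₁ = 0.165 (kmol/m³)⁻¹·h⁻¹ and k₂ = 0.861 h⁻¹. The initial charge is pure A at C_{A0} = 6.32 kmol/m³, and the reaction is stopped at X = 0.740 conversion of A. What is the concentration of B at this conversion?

C_A = C_{A0}(1−X) = 1.643 kmol/m³.
Along a PFR/batch, dC_C/dC_A = −r_C/(r_B+r_C) = −k₂/(k₂+k₁·C_A).
Integrating from C_{A0} to C_A: C_C = (0.861/0.165)·ln[(0.861+0.165·6.32)/(0.861+0.165·1.64)] = 5.218·ln(1.904/1.132) = 2.712 kmol/m³.
Then C_B = (C_{A0}−C_A) − C_C = 4.677 − 2.712 = 1.965 kmol/m³.

1.96 kmol/m³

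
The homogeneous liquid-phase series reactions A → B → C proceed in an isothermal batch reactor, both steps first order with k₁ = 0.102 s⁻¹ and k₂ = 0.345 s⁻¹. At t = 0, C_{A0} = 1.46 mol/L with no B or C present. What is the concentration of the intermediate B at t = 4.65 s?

For first-order series with pure A initially, C_B(t) = k₁C_{A0}/(k₂−k₁)·(e^(−k₁t) − e^(−k₂t)).
e^(−k₁t) = e^(−0.102×4.65) = e^(−0.4743) = 0.6223; e^(−k₂t) = e^(−1.604) = 0.2010.
C_B = 0.102×1.46/(0.345−0.102) × (0.6223−0.2010) = 0.6128×0.4213 = 0.2582 mol/L.

0.258 mol/L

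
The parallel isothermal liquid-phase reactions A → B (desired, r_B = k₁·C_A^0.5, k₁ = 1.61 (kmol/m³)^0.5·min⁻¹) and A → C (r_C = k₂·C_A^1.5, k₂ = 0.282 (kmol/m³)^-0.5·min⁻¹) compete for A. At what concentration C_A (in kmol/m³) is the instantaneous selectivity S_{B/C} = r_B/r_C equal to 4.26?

1.34 kmol/m³

S_{B/C} = (k₁/k₂)·C_A⁻¹ ⇒ C_A = (S·k₂/k₁)^(-1).
= (4.26×0.282/1.61)^(-1) = (0.7462)^(-1) = 1.34 kmol/m³.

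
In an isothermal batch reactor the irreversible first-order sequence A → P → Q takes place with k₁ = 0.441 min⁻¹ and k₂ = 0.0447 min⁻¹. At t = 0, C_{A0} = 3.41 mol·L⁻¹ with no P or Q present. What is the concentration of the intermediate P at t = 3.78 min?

For first-order series with pure A initially, C_P(t) = k₁C_{A0}/(k₂−k₁)·(e^(−k₁t) − e^(−k₂t)).
e^(−k₁t) = e^(−0.441×3.78) = e^(−1.667) = 0.1888; e^(−k₂t) = e^(−0.1690) = 0.8445.
C_P = 0.441×3.41/(0.0447−0.441) × (0.1888−0.8445) = (-3.795)×(-0.6557) = 2.488 mol·L⁻¹.

2.49 mol·L⁻¹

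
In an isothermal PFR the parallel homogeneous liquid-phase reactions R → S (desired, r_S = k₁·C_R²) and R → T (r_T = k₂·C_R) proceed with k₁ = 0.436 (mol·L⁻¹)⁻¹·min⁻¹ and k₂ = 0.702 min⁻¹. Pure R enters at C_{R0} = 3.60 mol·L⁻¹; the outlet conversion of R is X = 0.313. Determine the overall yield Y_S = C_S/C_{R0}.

C_R = C_{R0}(1−X) = 2.473 mol·L⁻¹.
Along a PFR/batch, dC_T/dC_R = −r_T/(r_S+r_T) = −k₂/(k₂+k₁·C_R).
Integrating from C_{R0} to C_R: C_T = (0.702/0.436)·ln[(0.702+0.436·3.60)/(0.702+0.436·2.47)] = 1.610·ln(2.272/1.780) = 0.3924 mol·L⁻¹.
Then C_S = (C_{R0}−C_R) − C_T = 1.127 − 0.3924 = 0.7344 mol·L⁻¹.
Y_S = C_S/C_{R0} = 0.7344/3.60 = 0.204.

0.204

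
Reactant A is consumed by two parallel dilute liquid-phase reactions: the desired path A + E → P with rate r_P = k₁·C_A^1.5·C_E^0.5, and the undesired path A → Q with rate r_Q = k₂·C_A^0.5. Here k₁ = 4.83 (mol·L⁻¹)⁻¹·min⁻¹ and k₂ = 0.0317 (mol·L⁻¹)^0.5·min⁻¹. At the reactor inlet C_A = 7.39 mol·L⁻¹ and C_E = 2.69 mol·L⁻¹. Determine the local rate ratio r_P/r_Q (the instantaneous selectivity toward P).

1847

S_{P/Q} = r_P/r_Q = (k₁·C_A^1.5·C_E^0.5)/(k₂·C_A^0.5) = (k₁/k₂)·C_A·C_E^0.5.
= (4.83×7.390^1.5×2.690^0.5) / (0.0317×7.390^0.5) = 159.1/0.08618 = 1847.
Since the desired path is higher order in A, keeping C_A high (PFR or concentrated feed) favours P.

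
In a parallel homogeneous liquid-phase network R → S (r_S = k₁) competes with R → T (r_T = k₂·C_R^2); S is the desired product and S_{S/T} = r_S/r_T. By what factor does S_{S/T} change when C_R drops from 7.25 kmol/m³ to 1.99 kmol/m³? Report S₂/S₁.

S_{S/T} = (k₁/k₂)·C_R^-2, so S₂/S₁ = (C_{R,2}/C_{R,1})^-2.
= (1.99/7.25)^(-2) = (0.2745)^(-2) = 13.3.
Selectivity toward S rises as C_R falls — low-concentration operation is favoured.

13.3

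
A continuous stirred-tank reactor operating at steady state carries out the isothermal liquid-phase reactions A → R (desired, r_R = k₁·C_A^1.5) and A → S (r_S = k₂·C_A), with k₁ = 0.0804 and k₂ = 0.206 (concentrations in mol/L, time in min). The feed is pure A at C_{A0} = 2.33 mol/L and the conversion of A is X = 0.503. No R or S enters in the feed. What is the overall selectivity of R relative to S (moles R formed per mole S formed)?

Exit C_A = C_{A0}(1−X) = 2.33×0.497 = 1.158 mol/L.
A CSTR operates uniformly at the exit composition, giving r_R = 0.1002 and r_S = 0.2386 (each k·C_A^n at C_A = 1.158).
Overall selectivity = C_R/C_S = r_Rτ/(r_Sτ) = r_R/r_S = 0.420.

0.420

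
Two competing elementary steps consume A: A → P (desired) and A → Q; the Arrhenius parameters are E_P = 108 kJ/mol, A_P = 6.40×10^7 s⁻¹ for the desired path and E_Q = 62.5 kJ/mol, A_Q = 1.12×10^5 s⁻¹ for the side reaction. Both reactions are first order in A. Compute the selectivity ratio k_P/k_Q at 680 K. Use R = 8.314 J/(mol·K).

0.183

Since both paths have the same order in A, the concentration cancels and S_{P/Q} = k_P/k_Q = (A_P/A_Q)·exp[(E_Q−E_P)/(RT)].
(E_Q−E_P)/(RT) = (62.5−108)×10³/(8.314×680) = -45500/5654 = -8.048.
k_P/k_Q = (6.40×10^7/1.12×10^5)·exp(-8.048) = 571.4 × 3.197×10^-4 = 0.183.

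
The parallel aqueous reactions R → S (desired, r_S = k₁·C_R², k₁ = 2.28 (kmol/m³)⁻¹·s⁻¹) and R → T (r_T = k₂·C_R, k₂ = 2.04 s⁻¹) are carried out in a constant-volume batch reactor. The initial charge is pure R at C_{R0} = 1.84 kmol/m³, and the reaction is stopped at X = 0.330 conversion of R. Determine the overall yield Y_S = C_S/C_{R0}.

0.208

C_R = C_{R0}(1−X) = 1.233 kmol/m³.
Along a PFR/batch, dC_T/dC_R = −r_T/(r_S+r_T) = −k₂/(k₂+k₁·C_R).
Integrating from C_{R0} to C_R: C_T = (2.04/2.28)·ln[(2.04+2.28·1.84)/(2.04+2.28·1.23)] = 0.8947·ln(6.235/4.851) = 0.2246 kmol/m³.
Then C_S = (C_{R0}−C_R) − C_T = 0.6072 − 0.2246 = 0.3826 kmol/m³.
Y_S = C_S/C_{R0} = 0.3826/1.84 = 0.208.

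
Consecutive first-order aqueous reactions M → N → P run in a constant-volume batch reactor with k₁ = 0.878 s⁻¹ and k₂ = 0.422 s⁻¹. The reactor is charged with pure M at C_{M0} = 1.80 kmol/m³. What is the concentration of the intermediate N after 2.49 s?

For first-order series with pure M initially, C_N(t) = k₁C_{M0}/(k₂−k₁)·(e^(−k₁t) − e^(−k₂t)).
e^(−k₁t) = e^(−0.878×2.49) = e^(−2.186) = 0.1123; e^(−k₂t) = e^(−1.051) = 0.3497.
C_N = 0.878×1.80/(0.422−0.878) × (0.1123−0.3497) = (-3.466)×(-0.2373) = 0.8225 kmol/m³.

0.823 kmol/m³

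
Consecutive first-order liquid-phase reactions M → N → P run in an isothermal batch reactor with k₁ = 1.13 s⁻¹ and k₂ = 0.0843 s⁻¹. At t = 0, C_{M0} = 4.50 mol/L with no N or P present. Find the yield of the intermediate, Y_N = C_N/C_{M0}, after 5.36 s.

0.685

For first-order series with pure M initially, C_N(t) = k₁C_{M0}/(k₂−k₁)·(e^(−k₁t) − e^(−k₂t)).
e^(−k₁t) = e^(−1.13×5.36) = e^(−6.057) = 0.002342; e^(−k₂t) = e^(−0.4518) = 0.6365.
C_N = 1.13×4.50/(0.0843−1.13) × (0.002342−0.6365) = (-4.863)×(-0.6341) = 3.084 mol/L.
Y_N = C_N/C_{M0} = 3.084/4.50 = 0.685.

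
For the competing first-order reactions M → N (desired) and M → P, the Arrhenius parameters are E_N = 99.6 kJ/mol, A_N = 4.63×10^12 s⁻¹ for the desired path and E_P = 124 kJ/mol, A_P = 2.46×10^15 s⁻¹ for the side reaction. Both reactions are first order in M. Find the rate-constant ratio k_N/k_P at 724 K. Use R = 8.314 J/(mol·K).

With equal orders, S_{N/P} = k_N/k_P = (A_N/A_P)·exp[(E_P−E_N)/(RT)].
(E_P−E_N)/(RT) = (124−99.6)×10³/(8.314×724) = 24400/6019 = 4.054.
k_N/k_P = (4.63×10^12/2.46×10^15)·exp(4.054) = 0.001882 × 57.60 = 0.108.

0.108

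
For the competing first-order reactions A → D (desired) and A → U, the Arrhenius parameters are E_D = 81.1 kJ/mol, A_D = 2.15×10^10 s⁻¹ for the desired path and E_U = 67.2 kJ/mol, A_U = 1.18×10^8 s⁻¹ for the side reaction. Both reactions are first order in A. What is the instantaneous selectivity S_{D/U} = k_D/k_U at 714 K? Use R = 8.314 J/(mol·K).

k_D/k_U = (A_D/A_U)·exp[−(E_D−E_U)/(RT)] = (A_D/A_U)·exp[(E_U−E_D)/(RT)].
(E_U−E_D)/(RT) = (67.2−81.1)×10³/(8.314×714) = -13900/5936 = -2.342.
k_D/k_U = (2.15×10^10/1.18×10^8)·exp(-2.342) = 182.2 × 0.09618 = 17.5.

17.5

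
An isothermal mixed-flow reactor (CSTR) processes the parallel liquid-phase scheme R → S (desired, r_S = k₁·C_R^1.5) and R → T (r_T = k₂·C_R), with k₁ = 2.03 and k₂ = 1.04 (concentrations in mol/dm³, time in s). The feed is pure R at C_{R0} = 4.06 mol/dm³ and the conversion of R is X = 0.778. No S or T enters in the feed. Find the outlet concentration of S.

2.05 mol/dm³

Exit C_R = C_{R0}(1−X) = 4.06×0.222 = 0.9013 mol/dm³.
Rates in a CSTR are evaluated at the outlet concentration: r_S = 2.03×0.9013^1.5 = 1.737, r_T = 1.04×0.9013 = 0.9374.
Fraction of consumed R going to S: r_S/(r_S+r_T) = 0.6495.
C_S = 0.6495·C_{R0}·X = 0.6495×4.06×0.778 = 2.05 mol/dm³.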